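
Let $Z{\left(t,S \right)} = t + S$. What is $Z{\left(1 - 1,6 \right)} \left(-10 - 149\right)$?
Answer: $-954$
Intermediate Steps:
$Z{\left(t,S \right)} = S + t$
$Z{\left(1 - 1,6 \right)} \left(-10 - 149\right) = \left(6 + \left(1 - 1\right)\right) \left(-10 - 149\right) = \left(6 + \left(1 - 1\right)\right) \left(-159\right) = \left(6 + 0\right) \left(-159\right) = 6 \left(-159\right) = -954$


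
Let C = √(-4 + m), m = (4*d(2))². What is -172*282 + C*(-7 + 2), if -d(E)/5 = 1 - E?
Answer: -48504 - 30*√11 ≈ -48604.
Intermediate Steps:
d(E) = -5 + 5*E (d(E) = -5*(1 - E) = -5 + 5*E)
m = 400 (m = (4*(-5 + 5*2))² = (4*(-5 + 10))² = (4*5)² = 20² = 400)
C = 6*√11 (C = √(-4 + 400) = √396 = 6*√11 ≈ 19.900)
-172*282 + C*(-7 + 2) = -172*282 + (6*√11)*(-7 + 2) = -48504 + (6*√11)*(-5) = -48504 - 30*√11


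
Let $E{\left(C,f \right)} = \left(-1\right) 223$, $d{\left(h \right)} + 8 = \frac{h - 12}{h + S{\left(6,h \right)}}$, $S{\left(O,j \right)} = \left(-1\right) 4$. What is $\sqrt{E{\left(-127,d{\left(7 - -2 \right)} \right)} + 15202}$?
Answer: $\sqrt{14979} \approx 122.39$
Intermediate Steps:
$S{\left(O,j \right)} = -4$
$d{\left(h \right)} = -8 + \frac{-12 + h}{-4 + h}$ ($d{\left(h \right)} = -8 + \frac{h - 12}{h - 4} = -8 + \frac{-12 + h}{-4 + h}$)
$E{\left(C,f \right)} = -223$
$\sqrt{E{\left(-127,d{\left(7 - -2 \right)} \right)} + 15202} = \sqrt{-223 + 15202} = \sqrt{14979}$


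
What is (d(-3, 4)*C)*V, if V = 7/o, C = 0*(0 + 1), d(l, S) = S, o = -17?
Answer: 0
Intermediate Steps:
C = 0 (C = 0*1 = 0)
V = -7/17 (V = 7/(-17) = 7*(-1/17) = -7/17 ≈ -0.41176)
(d(-3, 4)*C)*V = (4*0)*(-7/17) = 0*(-7/17) = 0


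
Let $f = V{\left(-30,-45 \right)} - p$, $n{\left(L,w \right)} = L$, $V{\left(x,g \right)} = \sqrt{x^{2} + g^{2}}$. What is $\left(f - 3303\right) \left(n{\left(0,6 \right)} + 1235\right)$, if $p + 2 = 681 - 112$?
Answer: $-4779450 + 18525 \sqrt{13} \approx -4.7127 \cdot 10^{6}$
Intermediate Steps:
$V{\left(x,g \right)} = \sqrt{g^{2} + x^{2}}$
$p = 567$ ($p = -2 + \left(681 - 112\right) = -2 + 569 = 567$)
$f = -567 + 15 \sqrt{13}$ ($f = \sqrt{\left(-45\right)^{2} + \left(-30\right)^{2}} - 567 = \sqrt{2025 + 900} - 567 = \sqrt{2925} - 567 = 15 \sqrt{13} - 567 = -567 + 15 \sqrt{13} \approx -512.92$)
$\left(f - 3303\right) \left(n{\left(0,6 \right)} + 1235\right) = \left(\left(-567 + 15 \sqrt{13}\right) - 3303\right) \left(0 + 1235\right) = \left(-3870 + 15 \sqrt{13}\right) 1235 = -4779450 + 18525 \sqrt{13}$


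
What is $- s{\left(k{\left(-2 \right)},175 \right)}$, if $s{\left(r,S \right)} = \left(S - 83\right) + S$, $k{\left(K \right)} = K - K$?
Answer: $-267$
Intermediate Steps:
$k{\left(K \right)} = 0$
$s{\left(r,S \right)} = -83 + 2 S$ ($s{\left(r,S \right)} = \left(-83 + S\right) + S = -83 + 2 S$)
$- s{\left(k{\left(-2 \right)},175 \right)} = - (-83 + 2 \cdot 175) = - (-83 + 350) = \left(-1\right) 267 = -267$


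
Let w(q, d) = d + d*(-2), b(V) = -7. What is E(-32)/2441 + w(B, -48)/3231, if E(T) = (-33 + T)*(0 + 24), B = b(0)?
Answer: -1641064/2628957 ≈ -0.62423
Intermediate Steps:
B = -7
w(q, d) = -d (w(q, d) = d - 2*d = -d)
E(T) = -792 + 24*T (E(T) = (-33 + T)*24 = -792 + 24*T)
E(-32)/2441 + w(B, -48)/3231 = (-792 + 24*(-32))/2441 - 1*(-48)/3231 = (-792 - 768)*(1/2441) + 48*(1/3231) = -1560*1/2441 + 16/1077 = -1560/2441 + 16/1077 = -1641064/2628957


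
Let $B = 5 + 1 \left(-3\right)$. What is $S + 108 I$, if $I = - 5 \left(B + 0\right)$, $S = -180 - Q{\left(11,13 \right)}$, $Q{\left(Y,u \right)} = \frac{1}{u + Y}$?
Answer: $- \frac{30241}{24} \approx -1260.0$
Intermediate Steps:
$B = 2$ ($B = 5 - 3 = 2$)
$Q{\left(Y,u \right)} = \frac{1}{Y + u}$
$S = - \frac{4321}{24}$ ($S = -180 - \frac{1}{11 + 13} = -180 - \frac{1}{24} = - \frac{4321}{24} \approx -180.04$)
$I = -10$ ($I = - 5 \left(2 + 0\right) = \left(-5\right) 2 = -10$)
$S + 108 I = - \frac{4321}{24} + 108 \left(-10\right) = - \frac{4321}{24} - 1080 = - \frac{30241}{24}$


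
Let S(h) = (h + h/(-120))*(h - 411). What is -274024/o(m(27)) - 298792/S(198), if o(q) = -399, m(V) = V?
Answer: 648717112/934857 ≈ 693.92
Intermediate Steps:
S(h) = 119*h*(-411 + h)/120 (S(h) = (h + h*(-1/120))*(-411 + h) = (h - h/120)*(-411 + h) = (119*h/120)*(-411 + h) = 119*h*(-411 + h)/120)
-274024/o(m(27)) - 298792/S(198) = -274024/(-399) - 298792*20/(3927*(-411 + 198)) = -274024*(-1/399) - 298792/((119/120)*198*(-213)) = 274024/399 - 298792/(-836451/20) = 274024/399 - 298792*(-20/836451) = 274024/399 + 351520/49203 = 648717112/934857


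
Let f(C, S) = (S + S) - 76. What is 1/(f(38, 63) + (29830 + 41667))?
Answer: 1/71547 ≈ 1.3977e-5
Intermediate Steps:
f(C, S) = -76 + 2*S (f(C, S) = 2*S - 76 = -76 + 2*S)
1/(f(38, 63) + (29830 + 41667)) = 1/((-76 + 2*63) + (29830 + 41667)) = 1/((-76 + 126) + 71497) = 1/(50 + 71497) = 1/71547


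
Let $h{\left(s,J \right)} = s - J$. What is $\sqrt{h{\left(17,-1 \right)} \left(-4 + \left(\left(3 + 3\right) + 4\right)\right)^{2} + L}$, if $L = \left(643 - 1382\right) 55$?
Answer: $i \sqrt{39997} \approx 199.99 i$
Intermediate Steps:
$L = -40645$ ($L = \left(-739\right) 55 = -40645$)
$\sqrt{h{\left(17,-1 \right)} \left(-4 + \left(\left(3 + 3\right) + 4\right)\right)^{2} + L} = \sqrt{\left(17 - -1\right) \left(-4 + \left(\left(3 + 3\right) + 4\right)\right)^{2} - 40645} = \sqrt{\left(17 + 1\right) \left(-4 + \left(6 + 4\right)\right)^{2} - 40645} = \sqrt{18 \left(-4 + 10\right)^{2} - 40645} = \sqrt{18 \cdot 6^{2} - 40645} = \sqrt{18 \cdot 36 - 40645} = \sqrt{648 - 40645} = \sqrt{-39997} = i \sqrt{39997}$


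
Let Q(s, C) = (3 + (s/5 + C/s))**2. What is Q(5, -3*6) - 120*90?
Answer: -269996/25 ≈ -10800.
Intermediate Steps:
Q(s, C) = (3 + s/5 + C/s)**2 (Q(s, C) = (3 + (s*(1/5) + C/s))**2 = (3 + (s/5 + C/s))**2 = (3 + s/5 + C/s)**2)
Q(5, -3*6) - 120*90 = (1/25)*(5**2 + 5*(-3*6) + 15*5)**2/5**2 - 120*90 = (1/25)*(1/25)*(25 + 5*(-18) + 75)**2 - 10800 = (1/25)*(1/25)*(25 - 90 + 75)**2 - 10800 = (1/25)*(1/25)*10**2 - 10800 = (1/25)*(1/25)*100 - 10800 = 4/25 - 10800 = -269996/25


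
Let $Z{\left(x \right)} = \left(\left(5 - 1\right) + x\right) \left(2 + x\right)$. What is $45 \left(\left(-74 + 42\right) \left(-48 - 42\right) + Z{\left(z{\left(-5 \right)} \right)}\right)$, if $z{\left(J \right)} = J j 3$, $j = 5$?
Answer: $362835$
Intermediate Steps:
$z{\left(J \right)} = 15 J$ ($z{\left(J \right)} = J 5 \cdot 3 = 5 J 3 = 15 J$)
$Z{\left(x \right)} = \left(2 + x\right) \left(4 + x\right)$ ($Z{\left(x \right)} = \left(\left(5 - 1\right) + x\right) \left(2 + x\right) = \left(4 + x\right) \left(2 + x\right) = \left(2 + x\right) \left(4 + x\right)$)
$45 \left(\left(-74 + 42\right) \left(-48 - 42\right) + Z{\left(z{\left(-5 \right)} \right)}\right) = 45 \left(\left(-74 + 42\right) \left(-48 - 42\right) + \left(8 + \left(15 \left(-5\right)\right)^{2} + 6 \cdot 15 \left(-5\right)\right)\right) = 45 \left(\left(-32\right) \left(-90\right) + \left(8 + \left(-75\right)^{2} + 6 \left(-75\right)\right)\right) = 45 \left(2880 + \left(8 + 5625 - 450\right)\right) = 45 \left(2880 + 5183\right) = 45 \cdot 8063 = 362835$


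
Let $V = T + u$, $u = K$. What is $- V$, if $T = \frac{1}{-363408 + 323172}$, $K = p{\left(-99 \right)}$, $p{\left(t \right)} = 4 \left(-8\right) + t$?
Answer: $\frac{5270917}{40236} \approx 131.0$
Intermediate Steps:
$p{\left(t \right)} = -32 + t$
$K = -131$ ($K = -32 - 99 = -131$)
$u = -131$
$T = - \frac{1}{40236}$ ($T = \frac{1}{-40236} = - \frac{1}{40236} \approx -2.4853 \cdot 10^{-5}$)
$V = - \frac{5270917}{40236}$ ($V = - \frac{1}{40236} - 131 = - \frac{5270917}{40236} \approx -131.0$)
$- V = \left(-1\right) \left(- \frac{5270917}{40236}\right) = \frac{5270917}{40236}$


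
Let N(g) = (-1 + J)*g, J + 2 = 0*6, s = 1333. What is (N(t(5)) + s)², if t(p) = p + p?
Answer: 1697809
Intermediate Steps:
t(p) = 2*p
J = -2 (J = -2 + 0*6 = -2 + 0 = -2)
N(g) = -3*g (N(g) = (-1 - 2)*g = -3*g)
(N(t(5)) + s)² = (-6*5 + 1333)² = (-3*10 + 1333)² = (-30 + 1333)² = 1303² = 1697809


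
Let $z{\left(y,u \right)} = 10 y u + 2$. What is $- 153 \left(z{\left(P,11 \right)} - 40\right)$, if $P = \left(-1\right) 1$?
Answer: $22644$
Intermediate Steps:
$P = -1$
$z{\left(y,u \right)} = 2 + 10 u y$ ($z{\left(y,u \right)} = 10 u y + 2 = 2 + 10 u y$)
$- 153 \left(z{\left(P,11 \right)} - 40\right) = - 153 \left(\left(2 + 10 \cdot 11 \left(-1\right)\right) - 40\right) = - 153 \left(\left(2 - 110\right) - 40\right) = - 153 \left(-108 - 40\right) = \left(-153\right) \left(-148\right) = 22644$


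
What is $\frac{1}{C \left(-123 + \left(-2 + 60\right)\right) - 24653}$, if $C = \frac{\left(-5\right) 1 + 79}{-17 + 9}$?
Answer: $- \frac{4}{96207} \approx -4.1577 \cdot 10^{-5}$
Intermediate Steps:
$C = - \frac{37}{4}$ ($C = \frac{-5 + 79}{-8} = 74 \left(- \frac{1}{8}\right) = - \frac{37}{4} \approx -9.25$)
$\frac{1}{C \left(-123 + \left(-2 + 60\right)\right) - 24653} = \frac{1}{- \frac{37 \left(-123 + \left(-2 + 60\right)\right)}{4} - 24653} = \frac{1}{- \frac{37 \left(-123 + 58\right)}{4} - 24653} = \frac{1}{\left(- \frac{37}{4}\right) \left(-65\right) - 24653} = \frac{1}{\frac{2405}{4} - 24653} = \frac{1}{- \frac{96207}{4}} = - \frac{4}{96207}$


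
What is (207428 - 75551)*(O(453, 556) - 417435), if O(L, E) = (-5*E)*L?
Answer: -221128056675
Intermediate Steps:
O(L, E) = -5*E*L
(207428 - 75551)*(O(453, 556) - 417435) = (207428 - 75551)*(-5*556*453 - 417435) = 131877*(-1259340 - 417435) = 131877*(-1676775) = -221128056675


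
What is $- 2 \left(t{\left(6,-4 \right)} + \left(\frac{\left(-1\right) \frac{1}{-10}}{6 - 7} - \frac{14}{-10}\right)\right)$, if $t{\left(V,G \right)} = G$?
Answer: $\frac{27}{5} \approx 5.4$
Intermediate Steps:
$- 2 \left(t{\left(6,-4 \right)} + \left(\frac{\left(-1\right) \frac{1}{-10}}{6 - 7} - \frac{14}{-10}\right)\right) = - 2 \left(-4 + \left(\frac{\left(-1\right) \frac{1}{-10}}{6 - 7} - \frac{14}{-10}\right)\right) = - 2 \left(-4 + \left(\frac{\left(-1\right) \left(- \frac{1}{10}\right)}{-1} - - \frac{7}{5}\right)\right) = - 2 \left(-4 + \left(\frac{1}{10} \left(-1\right) + \frac{7}{5}\right)\right) = - 2 \left(-4 + \left(- \frac{1}{10} + \frac{7}{5}\right)\right) = - 2 \left(-4 + \frac{13}{10}\right) = \left(-2\right) \left(- \frac{27}{10}\right) = \frac{27}{5}$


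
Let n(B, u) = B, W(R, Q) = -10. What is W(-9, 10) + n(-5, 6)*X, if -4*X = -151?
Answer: -795/4 ≈ -198.75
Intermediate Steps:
X = 151/4 (X = -1/4*(-151) = 151/4 ≈ 37.750)
W(-9, 10) + n(-5, 6)*X = -10 - 5*151/4 = -10 - 755/4 = -795/4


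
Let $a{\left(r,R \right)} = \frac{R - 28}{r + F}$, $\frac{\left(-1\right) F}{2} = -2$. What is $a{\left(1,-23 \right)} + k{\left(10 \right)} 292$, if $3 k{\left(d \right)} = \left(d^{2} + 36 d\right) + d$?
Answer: $\frac{686047}{15} \approx 45736.0$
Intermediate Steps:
$F = 4$ ($F = \left(-2\right) \left(-2\right) = 4$)
$k{\left(d \right)} = \frac{d^{2}}{3} + \frac{37 d}{3}$ ($k{\left(d \right)} = \frac{\left(d^{2} + 36 d\right) + d}{3} = \frac{d^{2} + 37 d}{3} = \frac{d^{2}}{3} + \frac{37 d}{3}$)
$a{\left(r,R \right)} = \frac{-28 + R}{4 + r}$ ($a{\left(r,R \right)} = \frac{R - 28}{r + 4} = \frac{-28 + R}{4 + r}$)
$a{\left(1,-23 \right)} + k{\left(10 \right)} 292 = \frac{-28 - 23}{4 + 1} + \frac{1}{3} \cdot 10 \left(37 + 10\right) 292 = \frac{1}{5} \left(-51\right) + \frac{1}{3} \cdot 10 \cdot 47 \cdot 292 = \frac{1}{5} \left(-51\right) + \frac{470}{3} \cdot 292 = - \frac{51}{5} + \frac{137240}{3} = \frac{686047}{15}$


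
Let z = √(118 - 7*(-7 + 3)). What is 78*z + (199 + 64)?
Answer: 263 + 78*√146 ≈ 1205.5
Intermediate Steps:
z = √146 (z = √(118 - 7*(-4)) = √(118 + 28) = √146 ≈ 12.083)
78*z + (199 + 64) = 78*√146 + (199 + 64) = 78*√146 + 263 = 263 + 78*√146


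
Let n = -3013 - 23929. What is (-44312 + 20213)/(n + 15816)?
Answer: 24099/11126 ≈ 2.1660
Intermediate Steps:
n = -26942
(-44312 + 20213)/(n + 15816) = (-44312 + 20213)/(-26942 + 15816) = -24099/(-11126) = -24099*(-1/11126) = 24099/11126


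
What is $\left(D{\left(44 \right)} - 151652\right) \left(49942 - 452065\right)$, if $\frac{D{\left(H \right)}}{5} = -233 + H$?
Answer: $61362763431$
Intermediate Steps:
$D{\left(H \right)} = -1165 + 5 H$ ($D{\left(H \right)} = 5 \left(-233 + H\right) = -1165 + 5 H$)
$\left(D{\left(44 \right)} - 151652\right) \left(49942 - 452065\right) = \left(\left(-1165 + 5 \cdot 44\right) - 151652\right) \left(49942 - 452065\right) = \left(\left(-1165 + 220\right) - 151652\right) \left(-402123\right) = \left(-945 - 151652\right) \left(-402123\right) = \left(-152597\right) \left(-402123\right) = 61362763431$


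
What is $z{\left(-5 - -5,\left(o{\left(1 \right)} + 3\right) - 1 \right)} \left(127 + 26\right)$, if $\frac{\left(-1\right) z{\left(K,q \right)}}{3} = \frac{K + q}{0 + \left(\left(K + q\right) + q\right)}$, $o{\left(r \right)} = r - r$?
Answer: $- \frac{459}{2} \approx -229.5$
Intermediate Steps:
$o{\left(r \right)} = 0$
$z{\left(K,q \right)} = - \frac{3 \left(K + q\right)}{K + 2 q}$ ($z{\left(K,q \right)} = - 3 \frac{K + q}{0 + \left(\left(K + q\right) + q\right)} = - 3 \frac{K + q}{0 + \left(K + 2 q\right)} = - 3 \frac{K + q}{K + 2 q} = - \frac{3 \left(K + q\right)}{K + 2 q}$)
$z{\left(-5 - -5,\left(o{\left(1 \right)} + 3\right) - 1 \right)} \left(127 + 26\right) = \frac{3 \left(- (-5 - -5) - \left(\left(0 + 3\right) - 1\right)\right)}{\left(-5 - -5\right) + 2 \left(\left(0 + 3\right) - 1\right)} \left(127 + 26\right) = \frac{3 \left(- (-5 + 5) - \left(3 - 1\right)\right)}{\left(-5 + 5\right) + 2 \left(3 - 1\right)} 153 = \frac{3 \left(\left(-1\right) 0 - 2\right)}{0 + 2 \cdot 2} \cdot 153 = \frac{3 \left(0 - 2\right)}{0 + 4} \cdot 153 = 3 \cdot \frac{1}{4} \left(-2\right) 153 = \left(- \frac{3}{2}\right) 153 = - \frac{459}{2}$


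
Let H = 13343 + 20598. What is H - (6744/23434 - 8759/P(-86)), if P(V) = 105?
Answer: 41859378328/1230285 ≈ 34024.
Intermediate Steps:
H = 33941
H - (6744/23434 - 8759/P(-86)) = 33941 - (6744/23434 - 8759/105) = 33941 - (6744*(1/23434) - 8759*1/105) = 33941 - (3372/11717 - 8759/105) = 33941 - 1*(-102275143/1230285) = 33941 + 102275143/1230285 = 41859378328/1230285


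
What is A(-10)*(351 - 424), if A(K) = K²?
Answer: -7300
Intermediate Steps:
A(-10)*(351 - 424) = (-10)²*(351 - 424) = 100*(-73) = -7300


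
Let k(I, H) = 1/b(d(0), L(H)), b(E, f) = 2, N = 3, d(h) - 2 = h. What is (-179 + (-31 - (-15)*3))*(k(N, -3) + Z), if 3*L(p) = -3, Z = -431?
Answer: 142065/2 ≈ 71033.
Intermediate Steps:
L(p) = -1 (L(p) = (⅓)*(-3) = -1)
d(h) = 2 + h
k(I, H) = ½ (k(I, H) = 1/2 = ½)
(-179 + (-31 - (-15)*3))*(k(N, -3) + Z) = (-179 + (-31 - (-15)*3))*(½ - 431) = (-179 + (-31 - 1*(-45)))*(-861/2) = (-179 + (-31 + 45))*(-861/2) = (-179 + 14)*(-861/2) = -165*(-861/2) = 142065/2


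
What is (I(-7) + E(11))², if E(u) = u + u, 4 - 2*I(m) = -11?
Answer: 3481/4 ≈ 870.25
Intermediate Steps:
I(m) = 15/2 (I(m) = 2 - ½*(-11) = 2 + 11/2 = 15/2)
E(u) = 2*u
(I(-7) + E(11))² = (15/2 + 2*11)² = (15/2 + 22)² = (59/2)² = 3481/4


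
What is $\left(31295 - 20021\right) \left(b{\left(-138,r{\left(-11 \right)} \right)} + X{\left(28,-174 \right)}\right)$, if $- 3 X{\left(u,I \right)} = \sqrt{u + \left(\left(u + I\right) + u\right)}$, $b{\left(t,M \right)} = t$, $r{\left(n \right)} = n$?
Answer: $-1555812 - 11274 i \sqrt{10} \approx -1.5558 \cdot 10^{6} - 35652.0 i$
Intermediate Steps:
$X{\left(u,I \right)} = - \frac{\sqrt{I + 3 u}}{3}$ ($X{\left(u,I \right)} = - \frac{\sqrt{u + \left(\left(u + I\right) + u\right)}}{3} = - \frac{\sqrt{u + \left(\left(I + u\right) + u\right)}}{3} = - \frac{\sqrt{u + \left(I + 2 u\right)}}{3} = - \frac{\sqrt{I + 3 u}}{3}$)
$\left(31295 - 20021\right) \left(b{\left(-138,r{\left(-11 \right)} \right)} + X{\left(28,-174 \right)}\right) = \left(31295 - 20021\right) \left(-138 - \frac{\sqrt{-174 + 3 \cdot 28}}{3}\right) = 11274 \left(-138 - \frac{\sqrt{-174 + 84}}{3}\right) = 11274 \left(-138 - \frac{\sqrt{-90}}{3}\right) = 11274 \left(-138 - \frac{3 i \sqrt{10}}{3}\right) = 11274 \left(-138 - i \sqrt{10}\right) = -1555812 - 11274 i \sqrt{10}$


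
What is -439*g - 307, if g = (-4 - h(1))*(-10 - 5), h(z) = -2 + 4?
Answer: -39817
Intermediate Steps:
h(z) = 2
g = 90 (g = (-4 - 1*2)*(-10 - 5) = (-4 - 2)*(-15) = -6*(-15) = 90)
-439*g - 307 = -439*90 - 307 = -39510 - 307 = -39817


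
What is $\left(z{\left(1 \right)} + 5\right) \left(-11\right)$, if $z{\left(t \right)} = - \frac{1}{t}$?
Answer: $-44$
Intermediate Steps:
$\left(z{\left(1 \right)} + 5\right) \left(-11\right) = \left(- 1^{-1} + 5\right) \left(-11\right) = \left(\left(-1\right) 1 + 5\right) \left(-11\right) = \left(-1 + 5\right) \left(-11\right) = 4 \left(-11\right) = -44$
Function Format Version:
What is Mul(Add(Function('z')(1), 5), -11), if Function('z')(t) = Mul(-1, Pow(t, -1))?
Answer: -44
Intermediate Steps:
Mul(Add(Function('z')(1), 5), -11) = Mul(Add(Mul(-1, Pow(1, -1)), 5), -11) = Mul(Add(Mul(-1, 1), 5), -11) = Mul(Add(-1, 5), -11) = Mul(4, -11) = -44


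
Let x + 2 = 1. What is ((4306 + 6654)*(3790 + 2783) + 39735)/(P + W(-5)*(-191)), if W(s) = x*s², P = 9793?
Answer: 24026605/4856 ≈ 4947.8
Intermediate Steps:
x = -1 (x = -2 + 1 = -1)
W(s) = -s²
((4306 + 6654)*(3790 + 2783) + 39735)/(P + W(-5)*(-191)) = ((4306 + 6654)*(3790 + 2783) + 39735)/(9793 - 1*(-5)²*(-191)) = (10960*6573 + 39735)/(9793 - 1*25*(-191)) = (72040080 + 39735)/(9793 - 25*(-191)) = 72079815/(9793 + 4775) = 72079815/14568 = 72079815*(1/14568) = 24026605/4856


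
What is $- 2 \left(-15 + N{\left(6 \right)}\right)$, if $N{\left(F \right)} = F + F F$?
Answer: $-54$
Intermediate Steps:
$N{\left(F \right)} = F + F^{2}$
$- 2 \left(-15 + N{\left(6 \right)}\right) = - 2 \left(-15 + 6 \left(1 + 6\right)\right) = - 2 \left(-15 + 6 \cdot 7\right) = - 2 \left(-15 + 42\right) = \left(-2\right) 27 = -54$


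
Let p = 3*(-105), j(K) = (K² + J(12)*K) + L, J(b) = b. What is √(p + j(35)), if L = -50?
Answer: 16*√5 ≈ 35.777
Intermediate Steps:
j(K) = -50 + K² + 12*K (j(K) = (K² + 12*K) - 50 = -50 + K² + 12*K)
p = -315
√(p + j(35)) = √(-315 + (-50 + 35² + 12*35)) = √(-315 + (-50 + 1225 + 420)) = √(-315 + 1595) = √1280 = 16*√5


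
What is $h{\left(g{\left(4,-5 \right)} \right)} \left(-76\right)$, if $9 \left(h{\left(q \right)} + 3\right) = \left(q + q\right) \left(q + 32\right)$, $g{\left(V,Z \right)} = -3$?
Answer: $\frac{5092}{3} \approx 1697.3$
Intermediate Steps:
$h{\left(q \right)} = -3 + \frac{2 q \left(32 + q\right)}{9}$ ($h{\left(q \right)} = -3 + \frac{\left(q + q\right) \left(q + 32\right)}{9} = -3 + \frac{2 q \left(32 + q\right)}{9}$)
$h{\left(g{\left(4,-5 \right)} \right)} \left(-76\right) = \left(-3 + \frac{2 \left(-3\right)^{2}}{9} + \frac{64}{9} \left(-3\right)\right) \left(-76\right) = \left(-3 + \frac{2}{9} \cdot 9 - \frac{64}{3}\right) \left(-76\right) = \left(-3 + 2 - \frac{64}{3}\right) \left(-76\right) = \left(- \frac{67}{3}\right) \left(-76\right) = \frac{5092}{3}$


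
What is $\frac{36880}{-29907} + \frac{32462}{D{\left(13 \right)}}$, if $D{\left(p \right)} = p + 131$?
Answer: $\frac{17880191}{79752} \approx 224.2$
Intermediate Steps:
$D{\left(p \right)} = 131 + p$
$\frac{36880}{-29907} + \frac{32462}{D{\left(13 \right)}} = \frac{36880}{-29907} + \frac{32462}{131 + 13} = 36880 \left(- \frac{1}{29907}\right) + \frac{32462}{144} = - \frac{36880}{29907} + 32462 \cdot \frac{1}{144} = - \frac{36880}{29907} + \frac{16231}{72} = \frac{17880191}{79752}$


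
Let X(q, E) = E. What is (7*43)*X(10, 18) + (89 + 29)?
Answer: 5536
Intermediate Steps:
(7*43)*X(10, 18) + (89 + 29) = (7*43)*18 + (89 + 29) = 301*18 + 118 = 5418 + 118 = 5536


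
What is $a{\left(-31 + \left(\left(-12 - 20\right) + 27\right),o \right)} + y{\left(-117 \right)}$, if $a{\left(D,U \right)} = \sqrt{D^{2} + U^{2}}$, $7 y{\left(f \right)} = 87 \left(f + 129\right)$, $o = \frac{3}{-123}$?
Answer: $\frac{1044}{7} + \frac{\sqrt{2178577}}{41} \approx 185.14$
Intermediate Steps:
$o = - \frac{1}{41}$ ($o = 3 \left(- \frac{1}{123}\right) = - \frac{1}{41} \approx -0.02439$)
$y{\left(f \right)} = \frac{11223}{7} + \frac{87 f}{7}$ ($y{\left(f \right)} = \frac{87 \left(f + 129\right)}{7} = \frac{87 \left(129 + f\right)}{7} = \frac{11223 + 87 f}{7} = \frac{11223}{7} + \frac{87 f}{7}$)
$a{\left(-31 + \left(\left(-12 - 20\right) + 27\right),o \right)} + y{\left(-117 \right)} = \sqrt{\left(-31 + \left(\left(-12 - 20\right) + 27\right)\right)^{2} + \left(- \frac{1}{41}\right)^{2}} + \left(\frac{11223}{7} + \frac{87}{7} \left(-117\right)\right) = \sqrt{\left(-31 + \left(-32 + 27\right)\right)^{2} + \frac{1}{1681}} + \left(\frac{11223}{7} - \frac{10179}{7}\right) = \sqrt{\left(-31 - 5\right)^{2} + \frac{1}{1681}} + \frac{1044}{7} = \sqrt{\left(-36\right)^{2} + \frac{1}{1681}} + \frac{1044}{7} = \sqrt{1296 + \frac{1}{1681}} + \frac{1044}{7} = \sqrt{\frac{2178577}{1681}} + \frac{1044}{7} = \frac{\sqrt{2178577}}{41} + \frac{1044}{7} = \frac{1044}{7} + \frac{\sqrt{2178577}}{41}$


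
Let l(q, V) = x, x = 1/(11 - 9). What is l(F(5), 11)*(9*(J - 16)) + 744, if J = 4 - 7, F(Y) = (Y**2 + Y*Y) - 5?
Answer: 1317/2 ≈ 658.50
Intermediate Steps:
F(Y) = -5 + 2*Y**2 (F(Y) = (Y**2 + Y**2) - 5 = 2*Y**2 - 5 = -5 + 2*Y**2)
J = -3
x = 1/2 ≈ 0.50000
l(q, V) = 1/2
l(F(5), 11)*(9*(J - 16)) + 744 = (9*(-3 - 16))/2 + 744 = (9*(-19))/2 + 744 = (1/2)*(-171) + 744 = -171/2 + 744 = 1317/2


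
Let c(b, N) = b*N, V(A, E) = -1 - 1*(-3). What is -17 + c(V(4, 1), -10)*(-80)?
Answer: 1583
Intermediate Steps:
V(A, E) = 2 (V(A, E) = -1 + 3 = 2)
c(b, N) = N*b
-17 + c(V(4, 1), -10)*(-80) = -17 - 10*2*(-80) = -17 - 20*(-80) = -17 + 1600 = 1583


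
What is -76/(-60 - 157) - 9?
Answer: -1877/217 ≈ -8.6498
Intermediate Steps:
-76/(-60 - 157) - 9 = -76/(-217) - 9 = -1/217*(-76) - 9 = 76/217 - 9 = -1877/217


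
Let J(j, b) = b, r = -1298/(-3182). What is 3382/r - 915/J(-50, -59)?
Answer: 5390827/649 ≈ 8306.4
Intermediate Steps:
r = 649/1591 (r = -1298*(-1/3182) = 649/1591 ≈ 0.40792)
3382/r - 915/J(-50, -59) = 3382/(649/1591) - 915/(-59) = 3382*(1591/649) - 915*(-1/59) = 5380762/649 + 915/59 = 5390827/649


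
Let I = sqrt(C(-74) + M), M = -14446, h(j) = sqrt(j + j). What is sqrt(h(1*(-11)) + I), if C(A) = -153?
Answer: sqrt(I)*sqrt(sqrt(22) + sqrt(14599)) ≈ 7.922 + 7.922*I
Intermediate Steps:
h(j) = sqrt(2)*sqrt(j) (h(j) = sqrt(2*j) = sqrt(2)*sqrt(j))
I = I*sqrt(14599) (I = sqrt(-153 - 14446) = sqrt(-14599) = I*sqrt(14599) ≈ 120.83*I)
sqrt(h(1*(-11)) + I) = sqrt(sqrt(2)*sqrt(1*(-11)) + I*sqrt(14599)) = sqrt(sqrt(2)*sqrt(-11) + I*sqrt(14599)) = sqrt(sqrt(2)*(I*sqrt(11)) + I*sqrt(14599)) = sqrt(I*sqrt(22) + I*sqrt(14599))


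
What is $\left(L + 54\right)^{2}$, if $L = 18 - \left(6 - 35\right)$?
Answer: $10201$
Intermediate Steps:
$L = 47$ ($L = 18 - \left(6 - 35\right) = 18 - -29 = 18 + 29 = 47$)
$\left(L + 54\right)^{2} = \left(47 + 54\right)^{2} = 101^{2} = 10201$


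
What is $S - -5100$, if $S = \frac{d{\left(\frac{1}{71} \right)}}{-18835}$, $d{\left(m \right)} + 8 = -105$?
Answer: $\frac{96058613}{18835} \approx 5100.0$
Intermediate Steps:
$d{\left(m \right)} = -113$ ($d{\left(m \right)} = -8 - 105 = -113$)
$S = \frac{113}{18835}$ ($S = - \frac{113}{-18835} = \left(-113\right) \left(- \frac{1}{18835}\right) = \frac{113}{18835} \approx 0.0059995$)
$S - -5100 = \frac{113}{18835} - -5100 = \frac{113}{18835} + 5100 = \frac{96058613}{18835}$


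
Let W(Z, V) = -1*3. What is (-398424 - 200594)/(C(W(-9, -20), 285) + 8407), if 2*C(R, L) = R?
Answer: -1198036/16811 ≈ -71.265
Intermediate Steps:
W(Z, V) = -3
C(R, L) = R/2
(-398424 - 200594)/(C(W(-9, -20), 285) + 8407) = (-398424 - 200594)/((½)*(-3) + 8407) = -599018/(-3/2 + 8407) = -599018/16811/2 = -599018*2/16811 = -1198036/16811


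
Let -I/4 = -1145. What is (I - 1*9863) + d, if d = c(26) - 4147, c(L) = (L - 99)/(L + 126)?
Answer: -1433433/152 ≈ -9430.5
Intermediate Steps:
I = 4580 (I = -4*(-1145) = 4580)
c(L) = (-99 + L)/(126 + L)
d = -630417/152 (d = (-99 + 26)/(126 + 26) - 4147 = -73/152 - 4147 = -630417/152 ≈ -4147.5)
(I - 1*9863) + d = (4580 - 1*9863) - 630417/152 = (4580 - 9863) - 630417/152 = -5283 - 630417/152 = -1433433/152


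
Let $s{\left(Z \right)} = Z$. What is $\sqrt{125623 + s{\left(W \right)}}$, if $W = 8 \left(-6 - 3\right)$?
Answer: $\sqrt{125551} \approx 354.33$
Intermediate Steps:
$W = -72$ ($W = 8 \left(-9\right) = -72$)
$\sqrt{125623 + s{\left(W \right)}} = \sqrt{125623 - 72} = \sqrt{125551}$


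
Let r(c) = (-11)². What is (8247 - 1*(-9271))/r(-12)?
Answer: 17518/121 ≈ 144.78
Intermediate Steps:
r(c) = 121
(8247 - 1*(-9271))/r(-12) = (8247 - 1*(-9271))/121 = (8247 + 9271)*(1/121) = 17518*(1/121) = 17518/121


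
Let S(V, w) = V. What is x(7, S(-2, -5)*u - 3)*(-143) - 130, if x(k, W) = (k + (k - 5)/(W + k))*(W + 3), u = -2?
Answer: -4277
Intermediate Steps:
x(k, W) = (3 + W)*(k + (-5 + k)/(W + k)) (x(k, W) = (k + (-5 + k)/(W + k))*(3 + W) = (3 + W)*(k + (-5 + k)/(W + k)))
x(7, S(-2, -5)*u - 3)*(-143) - 130 = ((-15 - 5*(-2*(-2) - 3) + 3*7 + 3*7² + (-2*(-2) - 3)*7² + 7*(-2*(-2) - 3)² + 4*(-2*(-2) - 3)*7)/((-2*(-2) - 3) + 7))*(-143) - 130 = ((-15 - 5*(4 - 3) + 21 + 3*49 + (4 - 3)*49 + 7*(4 - 3)² + 4*(4 - 3)*7)/((4 - 3) + 7))*(-143) - 130 = ((-15 - 5*1 + 21 + 147 + 1*49 + 7*1² + 4*1*7)/(1 + 7))*(-143) - 130 = ((-15 - 5 + 21 + 147 + 49 + 7*1 + 28)/8)*(-143) - 130 = ((-15 - 5 + 21 + 147 + 49 + 7 + 28)/8)*(-143) - 130 = ((⅛)*232)*(-143) - 130 = 29*(-143) - 130 = -4147 - 130 = -4277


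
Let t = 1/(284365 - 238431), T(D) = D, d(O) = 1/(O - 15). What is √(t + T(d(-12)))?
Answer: I*√6326076414/413406 ≈ 0.19239*I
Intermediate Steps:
d(O) = 1/(-15 + O)
t = 1/45934 ≈ 2.1770e-5
√(t + T(d(-12))) = √(1/45934 + 1/(-15 - 12)) = √(1/45934 + 1/(-27)) = √(1/45934 - 1/27) = √(-45907/1240218) = I*√6326076414/413406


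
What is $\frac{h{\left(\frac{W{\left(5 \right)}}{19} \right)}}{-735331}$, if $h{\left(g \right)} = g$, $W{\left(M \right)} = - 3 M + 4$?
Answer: $\frac{11}{13971289} \approx 7.8733 \cdot 10^{-7}$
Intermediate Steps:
$W{\left(M \right)} = 4 - 3 M$
$\frac{h{\left(\frac{W{\left(5 \right)}}{19} \right)}}{-735331} = \frac{\frac{1}{19} \left(4 - 15\right)}{-735331} = \frac{4 - 15}{19} \left(- \frac{1}{735331}\right) = \frac{1}{19} \left(-11\right) \left(- \frac{1}{735331}\right) = \left(- \frac{11}{19}\right) \left(- \frac{1}{735331}\right) = \frac{11}{13971289}$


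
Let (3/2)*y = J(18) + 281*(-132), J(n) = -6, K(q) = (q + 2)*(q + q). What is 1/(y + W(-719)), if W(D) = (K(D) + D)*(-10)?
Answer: -1/10328002 ≈ -9.6824e-8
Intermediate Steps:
K(q) = 2*q*(2 + q) (K(q) = (2 + q)*(2*q) = 2*q*(2 + q))
W(D) = -10*D - 20*D*(2 + D) (W(D) = (2*D*(2 + D) + D)*(-10) = (D + 2*D*(2 + D))*(-10) = -10*D - 20*D*(2 + D))
y = -24732 (y = 2*(-6 + 281*(-132))/3 = 2*(-6 - 37092)/3 = (⅔)*(-37098) = -24732)
1/(y + W(-719)) = 1/(-24732 + 10*(-719)*(-5 - 2*(-719))) = 1/(-24732 + 10*(-719)*(-5 + 1438)) = 1/(-24732 + 10*(-719)*1433) = 1/(-24732 - 10303270) = 1/(-10328002) = -1/10328002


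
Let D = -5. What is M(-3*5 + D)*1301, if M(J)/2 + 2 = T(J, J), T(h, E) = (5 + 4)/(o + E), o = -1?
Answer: -44234/7 ≈ -6319.1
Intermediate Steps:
T(h, E) = 9/(-1 + E) (T(h, E) = (5 + 4)/(-1 + E) = 9/(-1 + E))
M(J) = -4 + 18/(-1 + J) (M(J) = -4 + 2*(9/(-1 + J)) = -4 + 18/(-1 + J))
M(-3*5 + D)*1301 = (2*(11 - 2*(-3*5 - 5))/(-1 + (-3*5 - 5)))*1301 = (2*(11 - 2*(-15 - 5))/(-1 + (-15 - 5)))*1301 = (2*(11 - 2*(-20))/(-1 - 20))*1301 = (2*(11 + 40)/(-21))*1301 = (2*(-1/21)*51)*1301 = -34/7*1301 = -44234/7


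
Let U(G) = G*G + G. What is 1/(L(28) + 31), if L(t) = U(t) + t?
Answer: 1/871 ≈ 0.0011481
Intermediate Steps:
U(G) = G + G**2 (U(G) = G**2 + G = G + G**2)
L(t) = t + t*(1 + t) (L(t) = t*(1 + t) + t = t + t*(1 + t))
1/(L(28) + 31) = 1/(28*(2 + 28) + 31) = 1/(28*30 + 31) = 1/(840 + 31) = 1/871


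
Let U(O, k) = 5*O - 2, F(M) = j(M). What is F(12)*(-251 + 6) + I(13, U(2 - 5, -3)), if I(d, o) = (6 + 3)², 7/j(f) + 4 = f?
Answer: -1067/8 ≈ -133.38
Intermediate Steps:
j(f) = 7/(-4 + f)
F(M) = 7/(-4 + M)
U(O, k) = -2 + 5*O
I(d, o) = 81 (I(d, o) = 9² = 81)
F(12)*(-251 + 6) + I(13, U(2 - 5, -3)) = (7/(-4 + 12))*(-251 + 6) + 81 = (7/8)*(-245) + 81 = -1715/8 + 81 = -1067/8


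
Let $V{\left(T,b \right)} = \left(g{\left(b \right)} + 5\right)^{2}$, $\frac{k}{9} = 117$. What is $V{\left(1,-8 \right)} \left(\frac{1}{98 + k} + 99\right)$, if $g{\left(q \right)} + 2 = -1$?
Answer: $\frac{455800}{1151} \approx 396.0$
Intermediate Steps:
$k = 1053$ ($k = 9 \cdot 117 = 1053$)
$g{\left(q \right)} = -3$ ($g{\left(q \right)} = -2 - 1 = -3$)
$V{\left(T,b \right)} = 4$ ($V{\left(T,b \right)} = \left(-3 + 5\right)^{2} = 2^{2} = 4$)
$V{\left(1,-8 \right)} \left(\frac{1}{98 + k} + 99\right) = 4 \left(\frac{1}{98 + 1053} + 99\right) = 4 \left(\frac{1}{1151} + 99\right) = 4 \cdot \frac{113950}{1151} = \frac{455800}{1151}$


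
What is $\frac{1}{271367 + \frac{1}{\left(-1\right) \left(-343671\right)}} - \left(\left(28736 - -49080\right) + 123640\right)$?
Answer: $- \frac{18787981621039977}{93260968258} \approx -2.0146 \cdot 10^{5}$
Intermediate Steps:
$\frac{1}{271367 + \frac{1}{\left(-1\right) \left(-343671\right)}} - \left(\left(28736 - -49080\right) + 123640\right) = \frac{1}{271367 + \frac{1}{343671}} - \left(\left(28736 + 49080\right) + 123640\right) = \frac{1}{271367 + \frac{1}{343671}} - \left(77816 + 123640\right) = \frac{1}{\frac{93260968258}{343671}} - 201456 = \frac{343671}{93260968258} - 201456 = - \frac{18787981621039977}{93260968258}$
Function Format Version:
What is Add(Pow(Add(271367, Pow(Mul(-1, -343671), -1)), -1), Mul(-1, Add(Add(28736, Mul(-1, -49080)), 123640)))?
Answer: Rational(-18787981621039977, 93260968258) ≈ -2.0146e+5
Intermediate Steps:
Add(Pow(Add(271367, Pow(Mul(-1, -343671), -1)), -1), Mul(-1, Add(Add(28736, Mul(-1, -49080)), 123640))) = Add(Pow(Add(271367, Pow(343671, -1)), -1), Mul(-1, Add(Add(28736, 49080), 123640))) = Add(Pow(Add(271367, Rational(1, 343671)), -1), Mul(-1, Add(77816, 123640))) = Add(Pow(Rational(93260968258, 343671), -1), Mul(-1, 201456)) = Add(Rational(343671, 93260968258), -201456) = Rational(-18787981621039977, 93260968258)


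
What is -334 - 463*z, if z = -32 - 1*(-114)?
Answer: -38300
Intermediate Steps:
z = 82 (z = -32 + 114 = 82)
-334 - 463*z = -334 - 463*82 = -334 - 37966 = -38300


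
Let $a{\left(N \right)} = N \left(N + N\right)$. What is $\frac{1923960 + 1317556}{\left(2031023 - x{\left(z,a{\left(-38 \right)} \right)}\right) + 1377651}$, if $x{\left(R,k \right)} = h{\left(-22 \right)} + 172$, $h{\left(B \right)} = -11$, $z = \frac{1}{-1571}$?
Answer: $\frac{3241516}{3408513} \approx 0.95101$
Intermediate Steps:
$z = - \frac{1}{1571} \approx -0.00063654$
$a{\left(N \right)} = 2 N^{2}$ ($a{\left(N \right)} = N 2 N = 2 N^{2}$)
$x{\left(R,k \right)} = 161$ ($x{\left(R,k \right)} = -11 + 172 = 161$)
$\frac{1923960 + 1317556}{\left(2031023 - x{\left(z,a{\left(-38 \right)} \right)}\right) + 1377651} = \frac{1923960 + 1317556}{\left(2031023 - 161\right) + 1377651} = \frac{3241516}{\left(2031023 - 161\right) + 1377651} = \frac{3241516}{2030862 + 1377651} = \frac{3241516}{3408513}$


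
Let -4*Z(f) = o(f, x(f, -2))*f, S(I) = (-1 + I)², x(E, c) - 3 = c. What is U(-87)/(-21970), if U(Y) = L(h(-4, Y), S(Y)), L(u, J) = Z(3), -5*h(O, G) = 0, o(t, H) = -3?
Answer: -9/87880 ≈ -0.00010241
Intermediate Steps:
x(E, c) = 3 + c
h(O, G) = 0 (h(O, G) = -⅕*0 = 0)
Z(f) = 3*f/4 (Z(f) = -(-3)*f/4 = 3*f/4)
L(u, J) = 9/4 (L(u, J) = (¾)*3 = 9/4)
U(Y) = 9/4
U(-87)/(-21970) = (9/4)/(-21970) = (9/4)*(-1/21970) = -9/87880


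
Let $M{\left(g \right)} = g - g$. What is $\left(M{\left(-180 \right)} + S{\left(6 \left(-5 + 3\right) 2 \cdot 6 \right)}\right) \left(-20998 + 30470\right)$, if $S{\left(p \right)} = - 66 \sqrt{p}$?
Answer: $- 7501824 i \approx - 7.5018 \cdot 10^{6} i$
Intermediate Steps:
$M{\left(g \right)} = 0$
$\left(M{\left(-180 \right)} + S{\left(6 \left(-5 + 3\right) 2 \cdot 6 \right)}\right) \left(-20998 + 30470\right) = \left(0 - 66 \sqrt{6 \left(-5 + 3\right) 2 \cdot 6}\right) \left(-20998 + 30470\right) = \left(0 - 66 \sqrt{6 \left(-2\right) 2 \cdot 6}\right) 9472 = \left(0 - 66 \sqrt{\left(-12\right) 2 \cdot 6}\right) 9472 = \left(0 - 66 \sqrt{\left(-24\right) 6}\right) 9472 = \left(0 - 66 \sqrt{-144}\right) 9472 = \left(0 - 66 \cdot 12 i\right) 9472 = \left(0 - 792 i\right) 9472 = - 792 i 9472 = - 7501824 i$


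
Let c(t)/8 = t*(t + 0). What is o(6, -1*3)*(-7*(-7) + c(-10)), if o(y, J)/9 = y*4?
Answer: 183384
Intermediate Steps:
c(t) = 8*t² (c(t) = 8*(t*(t + 0)) = 8*(t*t) = 8*t²)
o(y, J) = 36*y (o(y, J) = 9*(y*4) = 9*(4*y) = 36*y)
o(6, -1*3)*(-7*(-7) + c(-10)) = (36*6)*(-7*(-7) + 8*(-10)²) = 216*(49 + 8*100) = 216*(49 + 800) = 216*849 = 183384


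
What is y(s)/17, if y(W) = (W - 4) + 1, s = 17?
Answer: 14/17 ≈ 0.82353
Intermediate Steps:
y(W) = -3 + W (y(W) = (-4 + W) + 1 = -3 + W)
y(s)/17 = (-3 + 17)/17 = 14*(1/17) = 14/17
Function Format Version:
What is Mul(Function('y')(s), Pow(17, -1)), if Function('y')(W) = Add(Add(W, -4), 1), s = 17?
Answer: Rational(14, 17) ≈ 0.82353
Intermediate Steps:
Function('y')(W) = Add(-3, W) (Function('y')(W) = Add(Add(-4, W), 1) = Add(-3, W))
Mul(Function('y')(s), Pow(17, -1)) = Mul(Add(-3, 17), Pow(17, -1)) = Mul(14, Rational(1, 17)) = Rational(14, 17)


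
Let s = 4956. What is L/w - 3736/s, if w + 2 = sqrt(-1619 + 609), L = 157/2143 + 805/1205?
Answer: -81679739878/108142704033 - 63810*I*sqrt(1010)/87282247 ≈ -0.7553 - 0.023234*I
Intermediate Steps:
L = 382860/516463 (L = 157*(1/2143) + 805*(1/1205) = 157/2143 + 161/241 = 382860/516463 ≈ 0.74131)
w = -2 + I*sqrt(1010) (w = -2 + sqrt(-1619 + 609) = -2 + sqrt(-1010) = -2 + I*sqrt(1010) ≈ -2.0 + 31.78*I)
L/w - 3736/s = 382860/(516463*(-2 + I*sqrt(1010))) - 3736/4956 = 382860/(516463*(-2 + I*sqrt(1010))) - 3736*1/4956 = 382860/(516463*(-2 + I*sqrt(1010))) - 934/1239 = -934/1239 + 382860/(516463*(-2 + I*sqrt(1010)))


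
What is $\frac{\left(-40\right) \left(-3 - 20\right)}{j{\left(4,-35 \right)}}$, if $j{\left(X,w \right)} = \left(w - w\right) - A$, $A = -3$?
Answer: $\frac{920}{3} \approx 306.67$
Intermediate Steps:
$j{\left(X,w \right)} = 3$ ($j{\left(X,w \right)} = \left(w - w\right) - -3 = 0 + 3 = 3$)
$\frac{\left(-40\right) \left(-3 - 20\right)}{j{\left(4,-35 \right)}} = \frac{\left(-40\right) \left(-3 - 20\right)}{3} = \left(-40\right) \left(-23\right) \frac{1}{3} = 920 \cdot \frac{1}{3} = \frac{920}{3}$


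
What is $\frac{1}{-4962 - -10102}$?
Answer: $\frac{1}{5140} \approx 0.00019455$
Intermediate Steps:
$\frac{1}{-4962 - -10102} = \frac{1}{-4962 + \left(10137 - 35\right)} = \frac{1}{-4962 + 10102} = \frac{1}{5140}$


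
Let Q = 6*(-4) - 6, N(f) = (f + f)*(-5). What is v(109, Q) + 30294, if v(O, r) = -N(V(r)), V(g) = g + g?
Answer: 29694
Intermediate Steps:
V(g) = 2*g
N(f) = -10*f (N(f) = (2*f)*(-5) = -10*f)
Q = -30 (Q = -24 - 6 = -30)
v(O, r) = 20*r (v(O, r) = -(-10)*2*r = -(-20)*r = 20*r)
v(109, Q) + 30294 = 20*(-30) + 30294 = -600 + 30294 = 29694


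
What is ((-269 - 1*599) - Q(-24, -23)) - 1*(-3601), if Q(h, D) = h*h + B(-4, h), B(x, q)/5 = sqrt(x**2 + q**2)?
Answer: 2157 - 20*sqrt(37) ≈ 2035.3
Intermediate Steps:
B(x, q) = 5*sqrt(q**2 + x**2) (B(x, q) = 5*sqrt(x**2 + q**2) = 5*sqrt(q**2 + x**2))
Q(h, D) = h**2 + 5*sqrt(16 + h**2) (Q(h, D) = h*h + 5*sqrt(h**2 + (-4)**2) = h**2 + 5*sqrt(h**2 + 16) = h**2 + 5*sqrt(16 + h**2))
((-269 - 1*599) - Q(-24, -23)) - 1*(-3601) = ((-269 - 1*599) - ((-24)**2 + 5*sqrt(16 + (-24)**2))) - 1*(-3601) = ((-269 - 599) - (576 + 5*sqrt(16 + 576))) + 3601 = (-868 - (576 + 5*sqrt(592))) + 3601 = (-868 - (576 + 5*(4*sqrt(37)))) + 3601 = (-868 - (576 + 20*sqrt(37))) + 3601 = (-868 + (-576 - 20*sqrt(37))) + 3601 = (-1444 - 20*sqrt(37)) + 3601 = 2157 - 20*sqrt(37)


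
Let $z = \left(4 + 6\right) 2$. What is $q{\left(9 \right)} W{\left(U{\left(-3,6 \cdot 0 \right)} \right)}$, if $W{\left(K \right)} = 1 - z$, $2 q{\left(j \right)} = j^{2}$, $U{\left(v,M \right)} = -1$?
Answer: $- \frac{1539}{2} \approx -769.5$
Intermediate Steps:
$z = 20$ ($z = 10 \cdot 2 = 20$)
$q{\left(j \right)} = \frac{j^{2}}{2}$
$W{\left(K \right)} = -19$ ($W{\left(K \right)} = 1 - 20 = -19$)
$q{\left(9 \right)} W{\left(U{\left(-3,6 \cdot 0 \right)} \right)} = \frac{9^{2}}{2} \left(-19\right) = \frac{1}{2} \cdot 81 \left(-19\right) = \frac{81}{2} \left(-19\right) = - \frac{1539}{2}$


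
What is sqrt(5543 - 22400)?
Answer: 3*I*sqrt(1873) ≈ 129.83*I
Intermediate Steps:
sqrt(5543 - 22400) = sqrt(-16857) = 3*I*sqrt(1873)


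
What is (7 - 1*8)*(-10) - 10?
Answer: 0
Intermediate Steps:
(7 - 1*8)*(-10) - 10 = (7 - 8)*(-10) - 10 = -1*(-10) - 10 = 10 - 10 = 0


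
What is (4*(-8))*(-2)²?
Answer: -128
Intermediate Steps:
(4*(-8))*(-2)² = -32*4 = -128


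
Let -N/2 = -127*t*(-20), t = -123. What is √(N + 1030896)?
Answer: 2*√413934 ≈ 1286.8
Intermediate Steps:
N = 624840 (N = -2*(-127*(-123))*(-20) = -31242*(-20) = -2*(-312420) = 624840)
√(N + 1030896) = √(624840 + 1030896) = √1655736 = 2*√413934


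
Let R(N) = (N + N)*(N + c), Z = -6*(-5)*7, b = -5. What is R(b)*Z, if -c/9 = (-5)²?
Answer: 483000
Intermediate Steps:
Z = 210 (Z = 30*7 = 210)
c = -225 (c = -9*(-5)² = -9*25 = -225)
R(N) = 2*N*(-225 + N) (R(N) = (N + N)*(N - 225) = (2*N)*(-225 + N) = 2*N*(-225 + N))
R(b)*Z = (2*(-5)*(-225 - 5))*210 = (2*(-5)*(-230))*210 = 2300*210 = 483000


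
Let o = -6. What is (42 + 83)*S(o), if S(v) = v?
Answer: -750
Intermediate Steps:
(42 + 83)*S(o) = (42 + 83)*(-6) = 125*(-6) = -750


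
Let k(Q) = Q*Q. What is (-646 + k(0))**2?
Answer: 417316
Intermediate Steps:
k(Q) = Q**2
(-646 + k(0))**2 = (-646 + 0**2)**2 = (-646 + 0)**2 = (-646)**2 = 417316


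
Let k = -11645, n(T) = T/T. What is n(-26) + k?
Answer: -11644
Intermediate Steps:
n(T) = 1
n(-26) + k = 1 - 11645 = -11644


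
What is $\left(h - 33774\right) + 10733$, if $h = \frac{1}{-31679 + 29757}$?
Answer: $- \frac{44284803}{1922} \approx -23041.0$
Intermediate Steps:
$h = - \frac{1}{1922}$ ($h = \frac{1}{-1922} = - \frac{1}{1922} \approx -0.00052029$)
$\left(h - 33774\right) + 10733 = \left(- \frac{1}{1922} - 33774\right) + 10733 = - \frac{64913629}{1922} + 10733 = - \frac{44284803}{1922}$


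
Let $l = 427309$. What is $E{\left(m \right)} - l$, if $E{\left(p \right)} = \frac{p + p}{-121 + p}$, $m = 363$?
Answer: $-427306$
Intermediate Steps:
$E{\left(p \right)} = \frac{2 p}{-121 + p}$
$E{\left(m \right)} - l = 2 \cdot 363 \frac{1}{-121 + 363} - 427309 = 2 \cdot 363 \cdot \frac{1}{242} - 427309 = 3 - 427309 = -427306$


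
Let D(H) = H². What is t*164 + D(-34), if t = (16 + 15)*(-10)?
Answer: -49684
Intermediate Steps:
t = -310 (t = 31*(-10) = -310)
t*164 + D(-34) = -310*164 + (-34)² = -50840 + 1156 = -49684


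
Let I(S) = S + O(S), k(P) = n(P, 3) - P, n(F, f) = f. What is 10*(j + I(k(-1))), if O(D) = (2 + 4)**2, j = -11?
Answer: 290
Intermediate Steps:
O(D) = 36 (O(D) = 6**2 = 36)
k(P) = 3 - P
I(S) = 36 + S (I(S) = S + 36 = 36 + S)
10*(j + I(k(-1))) = 10*(-11 + (36 + (3 - 1*(-1)))) = 10*(-11 + (36 + (3 + 1))) = 10*(-11 + (36 + 4)) = 10*(-11 + 40) = 10*29 = 290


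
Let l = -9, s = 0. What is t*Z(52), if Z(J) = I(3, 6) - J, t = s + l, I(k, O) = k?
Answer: 441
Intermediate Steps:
t = -9 (t = 0 - 9 = -9)
Z(J) = 3 - J
t*Z(52) = -9*(3 - 1*52) = -9*(3 - 52) = -9*(-49) = 441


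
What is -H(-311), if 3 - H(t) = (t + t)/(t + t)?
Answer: -2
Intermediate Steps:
H(t) = 2 (H(t) = 3 - (t + t)/(t + t) = 3 - 2*t/(2*t) = 3 - 2*t*1/(2*t) = 3 - 1*1 = 3 - 1 = 2)
-H(-311) = -1*2 = -2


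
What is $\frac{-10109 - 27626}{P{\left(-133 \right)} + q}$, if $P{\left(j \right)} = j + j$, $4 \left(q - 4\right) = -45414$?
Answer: $\frac{75470}{23231} \approx 3.2487$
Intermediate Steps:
$q = - \frac{22699}{2}$ ($q = 4 + \frac{1}{4} \left(-45414\right) = 4 - \frac{22707}{2} = - \frac{22699}{2} \approx -11350.0$)
$P{\left(j \right)} = 2 j$
$\frac{-10109 - 27626}{P{\left(-133 \right)} + q} = \frac{-10109 - 27626}{2 \left(-133\right) - \frac{22699}{2}} = - \frac{37735}{-266 - \frac{22699}{2}} = - \frac{37735}{- \frac{23231}{2}} = \left(-37735\right) \left(- \frac{2}{23231}\right) = \frac{75470}{23231}$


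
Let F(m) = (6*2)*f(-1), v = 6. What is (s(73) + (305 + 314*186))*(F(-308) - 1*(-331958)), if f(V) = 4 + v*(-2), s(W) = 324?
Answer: 19590809446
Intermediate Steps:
f(V) = -8 (f(V) = 4 + 6*(-2) = 4 - 12 = -8)
F(m) = -96 (F(m) = (6*2)*(-8) = 12*(-8) = -96)
(s(73) + (305 + 314*186))*(F(-308) - 1*(-331958)) = (324 + (305 + 314*186))*(-96 - 1*(-331958)) = (324 + (305 + 58404))*(-96 + 331958) = (324 + 58709)*331862 = 59033*331862 = 19590809446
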